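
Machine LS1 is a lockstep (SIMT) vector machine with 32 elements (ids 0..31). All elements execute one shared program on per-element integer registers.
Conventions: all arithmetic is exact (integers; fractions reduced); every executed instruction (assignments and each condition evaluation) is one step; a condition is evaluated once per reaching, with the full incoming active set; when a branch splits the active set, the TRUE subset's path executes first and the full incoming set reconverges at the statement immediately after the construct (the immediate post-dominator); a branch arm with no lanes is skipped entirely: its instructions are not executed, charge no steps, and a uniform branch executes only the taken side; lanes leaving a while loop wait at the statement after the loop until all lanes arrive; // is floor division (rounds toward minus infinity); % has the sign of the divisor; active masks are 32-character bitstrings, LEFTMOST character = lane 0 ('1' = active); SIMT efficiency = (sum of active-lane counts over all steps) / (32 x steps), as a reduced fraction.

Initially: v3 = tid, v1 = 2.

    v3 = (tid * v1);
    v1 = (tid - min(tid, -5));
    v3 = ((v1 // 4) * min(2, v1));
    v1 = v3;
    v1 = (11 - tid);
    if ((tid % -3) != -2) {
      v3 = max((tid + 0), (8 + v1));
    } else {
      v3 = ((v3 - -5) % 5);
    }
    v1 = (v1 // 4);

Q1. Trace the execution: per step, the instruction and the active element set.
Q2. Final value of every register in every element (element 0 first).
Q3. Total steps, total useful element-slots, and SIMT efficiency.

step 0: v3 <- (tid * v1)             11111111111111111111111111111111
step 1: v1 <- (tid - min(tid, -5))   11111111111111111111111111111111
step 2: v3 <- ((v1 // 4) * min(2, v1)) 11111111111111111111111111111111
step 3: v1 <- v3                     11111111111111111111111111111111
step 4: v1 <- (11 - tid)             11111111111111111111111111111111
step 5: eval ((tid % -3) != -2)      11111111111111111111111111111111
step 6: v3 <- max((tid + 0), (8 + v1)) 10110110110110110110110110110110
step 7: v3 <- ((v3 - -5) % 5)        01001001001001001001001001001001
step 8: v1 <- (v1 // 4)              11111111111111111111111111111111

Answer: 9 steps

v3: 19,2,17,16,4,14,13,1,11,10,1,11,12,3,14,15,0,17,18,2,20,21,2,23,24,4,26,27,1,29,30,3
v1: 2,2,2,2,1,1,1,1,0,0,0,0,-1,-1,-1,-1,-2,-2,-2,-2,-3,-3,-3,-3,-4,-4,-4,-4,-5,-5,-5,-5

steps = 9; useful = 256; efficiency = 256/288 = 8/9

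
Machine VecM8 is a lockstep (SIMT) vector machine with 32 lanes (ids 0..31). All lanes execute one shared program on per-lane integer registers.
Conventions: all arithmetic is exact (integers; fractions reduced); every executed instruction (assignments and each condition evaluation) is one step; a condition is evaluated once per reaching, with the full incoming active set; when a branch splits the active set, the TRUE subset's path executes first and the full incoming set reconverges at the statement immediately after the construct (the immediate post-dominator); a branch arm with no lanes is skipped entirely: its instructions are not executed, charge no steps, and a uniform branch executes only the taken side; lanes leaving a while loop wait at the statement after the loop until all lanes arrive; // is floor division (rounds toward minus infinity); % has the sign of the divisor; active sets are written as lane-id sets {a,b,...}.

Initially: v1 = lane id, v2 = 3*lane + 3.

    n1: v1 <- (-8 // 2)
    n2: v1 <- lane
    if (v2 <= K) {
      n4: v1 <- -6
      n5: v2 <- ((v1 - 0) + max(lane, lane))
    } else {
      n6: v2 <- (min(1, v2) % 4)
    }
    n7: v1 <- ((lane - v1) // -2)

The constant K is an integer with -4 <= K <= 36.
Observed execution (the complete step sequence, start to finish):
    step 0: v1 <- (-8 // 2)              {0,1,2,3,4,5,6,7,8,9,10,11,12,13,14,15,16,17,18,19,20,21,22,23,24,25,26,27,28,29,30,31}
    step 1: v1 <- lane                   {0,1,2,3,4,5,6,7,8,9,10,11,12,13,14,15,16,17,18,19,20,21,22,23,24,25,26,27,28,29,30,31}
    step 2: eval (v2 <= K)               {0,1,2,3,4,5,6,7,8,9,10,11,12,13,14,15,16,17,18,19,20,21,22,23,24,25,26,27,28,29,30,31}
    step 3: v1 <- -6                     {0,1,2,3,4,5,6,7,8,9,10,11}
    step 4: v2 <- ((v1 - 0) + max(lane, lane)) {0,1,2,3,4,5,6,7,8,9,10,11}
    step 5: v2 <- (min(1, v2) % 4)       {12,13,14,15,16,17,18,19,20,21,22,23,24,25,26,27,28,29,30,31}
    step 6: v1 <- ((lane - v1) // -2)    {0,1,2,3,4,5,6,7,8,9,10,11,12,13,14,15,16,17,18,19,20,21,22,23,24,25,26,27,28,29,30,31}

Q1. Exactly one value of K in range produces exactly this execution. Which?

Answer: K = 36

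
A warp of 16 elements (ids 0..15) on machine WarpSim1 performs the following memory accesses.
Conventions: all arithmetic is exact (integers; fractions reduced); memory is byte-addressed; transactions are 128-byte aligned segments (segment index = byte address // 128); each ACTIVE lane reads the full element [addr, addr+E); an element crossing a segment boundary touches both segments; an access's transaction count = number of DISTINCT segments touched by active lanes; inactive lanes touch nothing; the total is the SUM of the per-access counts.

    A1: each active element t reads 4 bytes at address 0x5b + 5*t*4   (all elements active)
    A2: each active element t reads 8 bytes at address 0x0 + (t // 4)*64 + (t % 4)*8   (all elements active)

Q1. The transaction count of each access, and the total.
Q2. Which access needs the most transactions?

A1: 4 transactions
A2: 2 transactions

Answer: 4,2; total 6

Answer: A1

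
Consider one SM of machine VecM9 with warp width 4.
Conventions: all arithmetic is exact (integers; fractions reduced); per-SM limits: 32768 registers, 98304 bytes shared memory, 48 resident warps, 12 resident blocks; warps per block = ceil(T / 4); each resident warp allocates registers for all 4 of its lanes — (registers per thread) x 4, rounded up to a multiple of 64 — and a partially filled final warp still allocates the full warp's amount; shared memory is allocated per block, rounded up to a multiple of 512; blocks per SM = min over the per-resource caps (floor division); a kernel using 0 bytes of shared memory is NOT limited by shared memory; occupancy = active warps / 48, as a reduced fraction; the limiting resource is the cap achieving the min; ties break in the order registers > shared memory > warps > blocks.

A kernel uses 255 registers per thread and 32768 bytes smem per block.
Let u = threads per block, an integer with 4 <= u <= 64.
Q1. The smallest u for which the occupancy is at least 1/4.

Answer: u = 13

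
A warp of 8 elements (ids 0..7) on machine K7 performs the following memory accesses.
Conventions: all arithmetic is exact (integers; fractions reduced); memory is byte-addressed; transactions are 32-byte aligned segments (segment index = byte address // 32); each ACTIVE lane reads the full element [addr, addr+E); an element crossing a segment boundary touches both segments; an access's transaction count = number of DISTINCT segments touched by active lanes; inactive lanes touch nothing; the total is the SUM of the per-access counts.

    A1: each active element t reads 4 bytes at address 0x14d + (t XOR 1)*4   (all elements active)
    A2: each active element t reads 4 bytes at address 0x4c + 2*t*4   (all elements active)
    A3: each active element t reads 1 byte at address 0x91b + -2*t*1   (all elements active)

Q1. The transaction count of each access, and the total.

A1: 2 transactions
A2: 3 transactions
A3: 1 transaction

Answer: 2,3,1; total 6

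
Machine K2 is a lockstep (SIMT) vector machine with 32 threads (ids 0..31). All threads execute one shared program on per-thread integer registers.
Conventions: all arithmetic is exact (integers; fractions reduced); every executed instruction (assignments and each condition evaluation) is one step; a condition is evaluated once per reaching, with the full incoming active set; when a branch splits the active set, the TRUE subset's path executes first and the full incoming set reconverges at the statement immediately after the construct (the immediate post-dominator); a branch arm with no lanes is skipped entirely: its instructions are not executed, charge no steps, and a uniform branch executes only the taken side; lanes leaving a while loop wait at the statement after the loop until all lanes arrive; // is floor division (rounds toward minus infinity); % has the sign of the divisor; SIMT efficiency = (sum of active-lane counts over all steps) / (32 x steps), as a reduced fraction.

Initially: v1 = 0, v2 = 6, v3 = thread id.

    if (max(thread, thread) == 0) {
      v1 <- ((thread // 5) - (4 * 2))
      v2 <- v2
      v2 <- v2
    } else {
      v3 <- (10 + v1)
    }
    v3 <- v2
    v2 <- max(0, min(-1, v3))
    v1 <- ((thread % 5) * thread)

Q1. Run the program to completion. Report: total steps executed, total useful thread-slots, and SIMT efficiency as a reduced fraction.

Answer: 8 steps, 162 useful, 81/128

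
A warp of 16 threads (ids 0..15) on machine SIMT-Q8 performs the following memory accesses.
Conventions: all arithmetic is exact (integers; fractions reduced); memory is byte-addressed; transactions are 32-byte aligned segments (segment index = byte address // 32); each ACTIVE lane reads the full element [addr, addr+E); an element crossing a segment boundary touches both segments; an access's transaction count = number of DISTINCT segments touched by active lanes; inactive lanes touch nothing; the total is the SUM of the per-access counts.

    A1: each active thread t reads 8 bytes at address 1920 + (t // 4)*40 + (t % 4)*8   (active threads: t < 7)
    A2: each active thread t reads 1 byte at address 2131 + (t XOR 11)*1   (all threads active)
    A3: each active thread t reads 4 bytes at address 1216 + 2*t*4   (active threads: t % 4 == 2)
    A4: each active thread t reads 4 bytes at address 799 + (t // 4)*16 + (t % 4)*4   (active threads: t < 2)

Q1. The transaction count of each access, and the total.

A1: 2 transactions
A2: 2 transactions
A3: 4 transactions
A4: 2 transactions

Answer: 2,2,4,2; total 10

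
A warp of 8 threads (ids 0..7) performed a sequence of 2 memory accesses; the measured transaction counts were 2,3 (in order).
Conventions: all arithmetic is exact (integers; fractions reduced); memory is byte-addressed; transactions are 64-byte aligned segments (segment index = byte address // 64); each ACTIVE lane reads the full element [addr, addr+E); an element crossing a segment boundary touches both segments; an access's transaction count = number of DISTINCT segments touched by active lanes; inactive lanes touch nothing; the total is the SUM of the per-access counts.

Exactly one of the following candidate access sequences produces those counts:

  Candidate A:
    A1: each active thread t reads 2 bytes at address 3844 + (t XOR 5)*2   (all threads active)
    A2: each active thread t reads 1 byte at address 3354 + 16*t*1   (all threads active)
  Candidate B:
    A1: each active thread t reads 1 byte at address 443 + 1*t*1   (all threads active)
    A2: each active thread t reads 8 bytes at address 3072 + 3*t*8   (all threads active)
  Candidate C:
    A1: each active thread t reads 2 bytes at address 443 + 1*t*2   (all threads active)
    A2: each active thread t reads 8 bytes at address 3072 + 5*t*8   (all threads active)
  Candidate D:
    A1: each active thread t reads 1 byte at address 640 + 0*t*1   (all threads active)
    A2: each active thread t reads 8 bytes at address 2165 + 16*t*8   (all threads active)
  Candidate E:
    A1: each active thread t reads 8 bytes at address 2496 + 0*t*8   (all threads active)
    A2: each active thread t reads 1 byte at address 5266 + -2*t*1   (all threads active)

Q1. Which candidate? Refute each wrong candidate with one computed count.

A: A1 gives 1 transaction, not 2
C: A2 gives 5 transactions, not 3
D: A1 gives 1 transaction, not 2
E: A1 gives 1 transaction, not 2
B: all counts match (2,3)

Answer: B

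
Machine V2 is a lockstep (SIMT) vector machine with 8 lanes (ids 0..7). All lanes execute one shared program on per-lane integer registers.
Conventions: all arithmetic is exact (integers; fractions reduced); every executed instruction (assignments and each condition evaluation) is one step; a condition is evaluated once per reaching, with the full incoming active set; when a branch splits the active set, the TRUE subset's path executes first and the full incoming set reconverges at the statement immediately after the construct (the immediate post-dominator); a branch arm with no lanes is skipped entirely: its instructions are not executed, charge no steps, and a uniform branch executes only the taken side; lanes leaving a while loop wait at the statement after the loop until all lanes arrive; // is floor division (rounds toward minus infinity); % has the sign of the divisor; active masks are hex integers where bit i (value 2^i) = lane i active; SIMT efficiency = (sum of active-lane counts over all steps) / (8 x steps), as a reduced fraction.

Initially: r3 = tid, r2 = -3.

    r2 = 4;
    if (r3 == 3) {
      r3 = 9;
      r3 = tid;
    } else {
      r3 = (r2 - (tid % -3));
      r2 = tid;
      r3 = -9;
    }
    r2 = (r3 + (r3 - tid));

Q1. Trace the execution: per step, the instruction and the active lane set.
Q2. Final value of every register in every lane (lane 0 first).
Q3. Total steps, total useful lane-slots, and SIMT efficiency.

step 0: r2 <- 4                      0xff
step 1: eval (r3 == 3)               0xff
step 2: r3 <- 9                      0x08
step 3: r3 <- tid                    0x08
step 4: r3 <- (r2 - (tid % -3))      0xf7
step 5: r2 <- tid                    0xf7
step 6: r3 <- -9                     0xf7
step 7: r2 <- (r3 + (r3 - tid))      0xff

Answer: 8 steps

r3: -9,-9,-9,3,-9,-9,-9,-9
r2: -18,-19,-20,3,-22,-23,-24,-25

steps = 8; useful = 47; efficiency = 47/64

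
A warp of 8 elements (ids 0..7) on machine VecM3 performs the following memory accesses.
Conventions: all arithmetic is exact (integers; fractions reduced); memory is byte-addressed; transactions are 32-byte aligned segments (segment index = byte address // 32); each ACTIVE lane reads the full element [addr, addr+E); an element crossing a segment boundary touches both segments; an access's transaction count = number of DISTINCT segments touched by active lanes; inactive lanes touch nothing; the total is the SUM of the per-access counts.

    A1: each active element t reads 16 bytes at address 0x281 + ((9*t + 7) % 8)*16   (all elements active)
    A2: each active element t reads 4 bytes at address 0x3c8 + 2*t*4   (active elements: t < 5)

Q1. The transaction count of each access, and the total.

A1: 5 transactions
A2: 2 transactions

Answer: 5,2; total 7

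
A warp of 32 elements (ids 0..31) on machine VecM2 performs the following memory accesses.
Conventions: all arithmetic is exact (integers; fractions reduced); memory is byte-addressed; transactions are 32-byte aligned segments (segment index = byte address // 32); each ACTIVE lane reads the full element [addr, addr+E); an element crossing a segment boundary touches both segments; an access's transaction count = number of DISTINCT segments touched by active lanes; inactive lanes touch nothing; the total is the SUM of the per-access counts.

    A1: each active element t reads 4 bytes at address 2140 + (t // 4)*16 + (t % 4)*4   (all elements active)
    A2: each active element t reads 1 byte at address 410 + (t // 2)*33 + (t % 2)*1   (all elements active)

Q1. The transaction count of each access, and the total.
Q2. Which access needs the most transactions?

A1: 5 transactions
A2: 17 transactions

Answer: 5,17; total 22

Answer: A2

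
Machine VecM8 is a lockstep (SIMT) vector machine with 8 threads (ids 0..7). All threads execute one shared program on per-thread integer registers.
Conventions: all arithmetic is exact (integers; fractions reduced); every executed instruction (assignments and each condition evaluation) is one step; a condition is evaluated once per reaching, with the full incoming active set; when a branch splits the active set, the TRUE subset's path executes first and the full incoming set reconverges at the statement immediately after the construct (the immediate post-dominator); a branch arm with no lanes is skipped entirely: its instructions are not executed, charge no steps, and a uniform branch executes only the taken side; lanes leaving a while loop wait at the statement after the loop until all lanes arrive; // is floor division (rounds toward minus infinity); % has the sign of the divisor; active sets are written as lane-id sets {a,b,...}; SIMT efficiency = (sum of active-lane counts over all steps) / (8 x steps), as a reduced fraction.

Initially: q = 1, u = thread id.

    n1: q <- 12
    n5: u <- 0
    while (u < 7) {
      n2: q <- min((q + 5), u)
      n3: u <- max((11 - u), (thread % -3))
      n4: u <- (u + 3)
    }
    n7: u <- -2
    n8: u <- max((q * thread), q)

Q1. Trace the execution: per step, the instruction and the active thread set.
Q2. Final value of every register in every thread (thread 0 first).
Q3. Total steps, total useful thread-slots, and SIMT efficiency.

step 0: q <- 12                      {0,1,2,3,4,5,6,7}
step 1: u <- 0                       {0,1,2,3,4,5,6,7}
step 2: eval (u < 7)                 {0,1,2,3,4,5,6,7}
step 3: q <- min((q + 5), u)         {0,1,2,3,4,5,6,7}
step 4: u <- max((11 - u), (thread % -3)) {0,1,2,3,4,5,6,7}
step 5: u <- (u + 3)                 {0,1,2,3,4,5,6,7}
step 6: eval (u < 7)                 {0,1,2,3,4,5,6,7}
step 7: u <- -2                      {0,1,2,3,4,5,6,7}
step 8: u <- max((q * thread), q)    {0,1,2,3,4,5,6,7}

Answer: 9 steps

q: 0,0,0,0,0,0,0,0
u: 0,0,0,0,0,0,0,0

steps = 9; useful = 72; efficiency = 72/72 = 1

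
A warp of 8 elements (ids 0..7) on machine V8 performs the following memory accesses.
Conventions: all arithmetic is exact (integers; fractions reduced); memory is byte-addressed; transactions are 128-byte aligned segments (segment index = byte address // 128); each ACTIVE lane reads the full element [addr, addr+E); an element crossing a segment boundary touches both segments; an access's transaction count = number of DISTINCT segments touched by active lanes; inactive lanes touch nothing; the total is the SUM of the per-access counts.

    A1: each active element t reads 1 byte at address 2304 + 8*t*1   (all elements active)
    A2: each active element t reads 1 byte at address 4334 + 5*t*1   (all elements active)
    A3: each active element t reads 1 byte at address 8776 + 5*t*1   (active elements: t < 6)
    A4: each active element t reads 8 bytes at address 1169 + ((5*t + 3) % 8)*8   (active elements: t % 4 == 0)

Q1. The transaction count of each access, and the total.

A1: 1 transaction
A2: 2 transactions
A3: 1 transaction
A4: 1 transaction

Answer: 1,2,1,1; total 5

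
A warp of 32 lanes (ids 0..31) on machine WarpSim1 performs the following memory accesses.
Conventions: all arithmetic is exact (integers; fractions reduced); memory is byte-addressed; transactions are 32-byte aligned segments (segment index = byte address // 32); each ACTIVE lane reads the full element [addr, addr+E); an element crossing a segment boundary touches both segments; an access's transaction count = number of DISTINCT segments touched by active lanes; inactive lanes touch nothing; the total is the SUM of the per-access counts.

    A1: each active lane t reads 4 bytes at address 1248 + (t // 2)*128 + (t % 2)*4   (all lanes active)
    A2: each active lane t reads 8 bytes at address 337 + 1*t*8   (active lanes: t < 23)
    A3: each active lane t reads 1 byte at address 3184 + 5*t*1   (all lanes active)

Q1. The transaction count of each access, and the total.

A1: 16 transactions
A2: 7 transactions
A3: 6 transactions

Answer: 16,7,6; total 29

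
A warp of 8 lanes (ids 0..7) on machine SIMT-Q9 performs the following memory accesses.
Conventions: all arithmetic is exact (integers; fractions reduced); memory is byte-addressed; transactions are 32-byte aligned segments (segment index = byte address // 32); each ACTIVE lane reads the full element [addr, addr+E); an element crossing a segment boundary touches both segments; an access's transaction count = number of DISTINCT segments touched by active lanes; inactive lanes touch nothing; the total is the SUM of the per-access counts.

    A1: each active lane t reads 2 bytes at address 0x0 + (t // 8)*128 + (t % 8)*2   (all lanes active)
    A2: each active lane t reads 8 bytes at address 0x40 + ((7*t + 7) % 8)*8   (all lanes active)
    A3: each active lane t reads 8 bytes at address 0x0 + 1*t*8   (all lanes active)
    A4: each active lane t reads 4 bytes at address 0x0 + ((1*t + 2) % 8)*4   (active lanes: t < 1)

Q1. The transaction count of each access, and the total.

A1: 1 transaction
A2: 2 transactions
A3: 2 transactions
A4: 1 transaction

Answer: 1,2,2,1; total 6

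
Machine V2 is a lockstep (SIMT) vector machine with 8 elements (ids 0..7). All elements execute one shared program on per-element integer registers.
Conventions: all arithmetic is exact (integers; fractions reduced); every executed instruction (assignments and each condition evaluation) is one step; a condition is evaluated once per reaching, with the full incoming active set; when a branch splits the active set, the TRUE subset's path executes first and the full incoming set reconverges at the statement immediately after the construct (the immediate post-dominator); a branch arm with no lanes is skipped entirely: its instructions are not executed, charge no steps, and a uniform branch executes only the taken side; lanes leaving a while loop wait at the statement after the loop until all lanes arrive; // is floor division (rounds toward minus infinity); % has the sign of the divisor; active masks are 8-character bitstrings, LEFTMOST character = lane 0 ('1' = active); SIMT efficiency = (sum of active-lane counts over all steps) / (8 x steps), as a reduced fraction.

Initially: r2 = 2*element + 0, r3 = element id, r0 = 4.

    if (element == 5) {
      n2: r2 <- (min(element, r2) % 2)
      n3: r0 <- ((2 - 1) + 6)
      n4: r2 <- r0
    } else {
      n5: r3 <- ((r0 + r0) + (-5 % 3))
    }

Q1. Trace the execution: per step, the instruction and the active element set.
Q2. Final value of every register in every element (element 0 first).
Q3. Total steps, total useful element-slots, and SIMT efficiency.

step 0: eval (element == 5)          11111111
step 1: r2 <- (min(element, r2) % 2) 00000100
step 2: r0 <- ((2 - 1) + 6)          00000100
step 3: r2 <- r0                     00000100
step 4: r3 <- ((r0 + r0) + (-5 % 3)) 11111011

Answer: 5 steps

r2: 0,2,4,6,8,7,12,14
r3: 9,9,9,9,9,5,9,9
r0: 4,4,4,4,4,7,4,4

steps = 5; useful = 18; efficiency = 18/40 = 9/20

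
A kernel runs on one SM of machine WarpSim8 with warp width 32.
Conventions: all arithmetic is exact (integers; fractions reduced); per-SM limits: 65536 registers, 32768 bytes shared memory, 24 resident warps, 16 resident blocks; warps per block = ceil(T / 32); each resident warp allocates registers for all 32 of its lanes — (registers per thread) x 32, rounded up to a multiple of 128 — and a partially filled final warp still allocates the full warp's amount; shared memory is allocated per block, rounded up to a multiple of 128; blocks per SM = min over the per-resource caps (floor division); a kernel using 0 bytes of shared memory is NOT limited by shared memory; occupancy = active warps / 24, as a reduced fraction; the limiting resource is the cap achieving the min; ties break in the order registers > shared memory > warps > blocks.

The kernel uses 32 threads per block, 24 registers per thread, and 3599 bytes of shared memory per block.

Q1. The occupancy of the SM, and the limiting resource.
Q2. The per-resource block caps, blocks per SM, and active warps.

Answer: occupancy 1/3, limited by shared memory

registers: 85 blocks
shared memory: 8 blocks
warps: 24 blocks
blocks: 16 blocks

Answer: 8 blocks, 8 active warps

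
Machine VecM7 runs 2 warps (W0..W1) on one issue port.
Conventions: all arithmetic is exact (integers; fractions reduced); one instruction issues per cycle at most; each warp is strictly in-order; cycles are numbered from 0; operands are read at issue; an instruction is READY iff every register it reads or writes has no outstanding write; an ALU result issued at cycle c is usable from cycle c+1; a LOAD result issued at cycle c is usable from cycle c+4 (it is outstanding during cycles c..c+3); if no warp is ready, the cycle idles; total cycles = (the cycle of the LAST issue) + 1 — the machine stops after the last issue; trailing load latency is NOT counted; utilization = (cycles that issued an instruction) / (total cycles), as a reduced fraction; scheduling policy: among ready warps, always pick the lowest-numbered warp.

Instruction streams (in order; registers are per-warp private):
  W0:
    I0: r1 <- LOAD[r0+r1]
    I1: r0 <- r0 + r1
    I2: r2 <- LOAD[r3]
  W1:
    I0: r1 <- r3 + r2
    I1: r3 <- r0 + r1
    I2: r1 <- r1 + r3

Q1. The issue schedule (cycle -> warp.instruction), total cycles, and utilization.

cycle 0: W0.I0
cycle 1: W1.I0
cycle 2: W1.I1
cycle 3: W1.I2
cycle 4: W0.I1
cycle 5: W0.I2

Answer: 6 cycles, utilization 1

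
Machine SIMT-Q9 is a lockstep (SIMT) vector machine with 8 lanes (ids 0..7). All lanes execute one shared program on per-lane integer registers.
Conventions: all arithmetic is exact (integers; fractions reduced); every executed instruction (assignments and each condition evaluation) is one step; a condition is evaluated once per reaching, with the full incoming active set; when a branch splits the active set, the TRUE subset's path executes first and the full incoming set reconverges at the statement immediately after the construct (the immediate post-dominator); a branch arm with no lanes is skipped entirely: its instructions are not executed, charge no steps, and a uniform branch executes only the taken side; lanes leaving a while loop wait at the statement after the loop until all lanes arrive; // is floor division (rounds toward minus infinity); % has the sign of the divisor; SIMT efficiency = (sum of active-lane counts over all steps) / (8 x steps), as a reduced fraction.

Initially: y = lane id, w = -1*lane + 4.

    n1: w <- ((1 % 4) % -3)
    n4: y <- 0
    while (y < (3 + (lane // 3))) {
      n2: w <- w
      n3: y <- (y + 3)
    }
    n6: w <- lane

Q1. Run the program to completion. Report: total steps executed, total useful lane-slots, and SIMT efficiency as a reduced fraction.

Answer: 10 steps, 71 useful, 71/80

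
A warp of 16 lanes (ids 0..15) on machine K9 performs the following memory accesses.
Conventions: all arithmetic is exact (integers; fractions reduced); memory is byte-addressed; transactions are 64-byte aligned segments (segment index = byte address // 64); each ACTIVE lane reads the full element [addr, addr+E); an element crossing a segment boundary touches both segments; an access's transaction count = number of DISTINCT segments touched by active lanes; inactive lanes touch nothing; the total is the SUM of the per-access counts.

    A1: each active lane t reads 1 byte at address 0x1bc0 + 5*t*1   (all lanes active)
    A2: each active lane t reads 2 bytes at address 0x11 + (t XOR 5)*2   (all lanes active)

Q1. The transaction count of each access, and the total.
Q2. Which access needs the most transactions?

A1: 2 transactions
A2: 1 transaction

Answer: 2,1; total 3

Answer: A1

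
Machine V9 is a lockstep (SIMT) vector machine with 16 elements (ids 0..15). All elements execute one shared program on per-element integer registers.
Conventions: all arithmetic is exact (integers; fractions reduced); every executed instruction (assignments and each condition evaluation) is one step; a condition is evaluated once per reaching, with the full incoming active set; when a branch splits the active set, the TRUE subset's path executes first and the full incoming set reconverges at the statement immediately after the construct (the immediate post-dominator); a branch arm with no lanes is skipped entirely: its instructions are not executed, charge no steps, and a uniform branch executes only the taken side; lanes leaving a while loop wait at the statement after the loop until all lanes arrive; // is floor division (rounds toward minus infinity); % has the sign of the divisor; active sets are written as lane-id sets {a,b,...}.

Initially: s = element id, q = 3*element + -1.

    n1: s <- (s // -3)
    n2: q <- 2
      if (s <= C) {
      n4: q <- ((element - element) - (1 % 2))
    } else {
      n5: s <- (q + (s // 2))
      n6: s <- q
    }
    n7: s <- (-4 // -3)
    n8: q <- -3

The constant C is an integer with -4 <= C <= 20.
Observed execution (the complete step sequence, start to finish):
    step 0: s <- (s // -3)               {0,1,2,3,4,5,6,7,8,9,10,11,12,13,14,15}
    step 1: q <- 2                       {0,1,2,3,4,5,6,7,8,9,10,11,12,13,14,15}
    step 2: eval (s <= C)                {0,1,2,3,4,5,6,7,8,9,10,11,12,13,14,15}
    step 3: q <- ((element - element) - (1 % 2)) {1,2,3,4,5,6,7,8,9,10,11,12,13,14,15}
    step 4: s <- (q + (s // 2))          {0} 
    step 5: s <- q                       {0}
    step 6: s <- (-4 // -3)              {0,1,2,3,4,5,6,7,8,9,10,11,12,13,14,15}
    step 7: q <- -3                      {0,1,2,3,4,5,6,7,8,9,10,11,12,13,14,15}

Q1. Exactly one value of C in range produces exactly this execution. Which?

Answer: C = -1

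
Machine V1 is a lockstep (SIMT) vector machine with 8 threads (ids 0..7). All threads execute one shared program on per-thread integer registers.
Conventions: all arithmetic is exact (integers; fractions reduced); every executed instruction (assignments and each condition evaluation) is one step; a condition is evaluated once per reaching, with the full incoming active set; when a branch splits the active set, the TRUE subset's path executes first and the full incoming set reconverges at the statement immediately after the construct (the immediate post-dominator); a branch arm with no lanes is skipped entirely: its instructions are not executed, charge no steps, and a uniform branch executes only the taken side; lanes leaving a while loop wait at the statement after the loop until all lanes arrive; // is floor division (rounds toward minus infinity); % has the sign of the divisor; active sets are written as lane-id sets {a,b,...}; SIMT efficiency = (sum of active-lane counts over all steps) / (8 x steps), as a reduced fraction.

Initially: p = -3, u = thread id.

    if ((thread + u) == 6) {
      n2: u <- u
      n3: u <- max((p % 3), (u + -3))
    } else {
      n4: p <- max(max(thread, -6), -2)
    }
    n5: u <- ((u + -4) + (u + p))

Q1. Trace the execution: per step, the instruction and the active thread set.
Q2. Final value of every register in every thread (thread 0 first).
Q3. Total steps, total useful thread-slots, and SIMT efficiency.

step 0: eval ((thread + u) == 6)     {0,1,2,3,4,5,6,7}
step 1: u <- u                       {3}
step 2: u <- max((p % 3), (u + -3))  {3}
step 3: p <- max(max(thread, -6), -2) {0,1,2,4,5,6,7}
step 4: u <- ((u + -4) + (u + p))    {0,1,2,3,4,5,6,7}

Answer: 5 steps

p: 0,1,2,-3,4,5,6,7
u: -4,-1,2,-7,8,11,14,17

steps = 5; useful = 25; efficiency = 25/40 = 5/8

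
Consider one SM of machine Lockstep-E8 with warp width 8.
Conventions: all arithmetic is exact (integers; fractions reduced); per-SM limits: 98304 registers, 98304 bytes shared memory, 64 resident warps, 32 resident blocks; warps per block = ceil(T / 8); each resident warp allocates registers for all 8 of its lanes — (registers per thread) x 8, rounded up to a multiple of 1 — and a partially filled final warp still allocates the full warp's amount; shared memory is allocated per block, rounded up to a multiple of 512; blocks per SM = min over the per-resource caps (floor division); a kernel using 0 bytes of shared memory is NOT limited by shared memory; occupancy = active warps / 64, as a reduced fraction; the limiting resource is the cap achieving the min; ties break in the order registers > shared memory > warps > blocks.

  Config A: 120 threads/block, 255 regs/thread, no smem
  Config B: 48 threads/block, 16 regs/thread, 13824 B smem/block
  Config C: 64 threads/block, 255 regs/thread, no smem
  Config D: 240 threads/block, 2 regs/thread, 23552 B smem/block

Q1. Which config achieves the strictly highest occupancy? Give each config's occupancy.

occupancies: A 45/64, B 21/32, C 3/4, D 15/16

Answer: D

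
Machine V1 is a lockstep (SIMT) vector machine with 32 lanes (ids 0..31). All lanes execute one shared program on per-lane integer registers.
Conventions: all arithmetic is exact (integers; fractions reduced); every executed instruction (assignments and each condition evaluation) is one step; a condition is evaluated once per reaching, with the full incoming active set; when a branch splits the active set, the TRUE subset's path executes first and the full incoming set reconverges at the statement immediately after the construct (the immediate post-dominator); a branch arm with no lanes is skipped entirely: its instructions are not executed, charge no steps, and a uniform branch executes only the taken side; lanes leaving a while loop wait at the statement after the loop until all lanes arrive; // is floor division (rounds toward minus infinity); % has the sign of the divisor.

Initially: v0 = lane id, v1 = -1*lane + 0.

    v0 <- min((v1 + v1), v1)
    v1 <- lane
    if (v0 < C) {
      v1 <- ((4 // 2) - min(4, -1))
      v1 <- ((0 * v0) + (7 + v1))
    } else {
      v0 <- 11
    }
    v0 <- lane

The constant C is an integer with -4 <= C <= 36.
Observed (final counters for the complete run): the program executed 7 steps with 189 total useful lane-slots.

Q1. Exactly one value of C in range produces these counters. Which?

Answer: C = -4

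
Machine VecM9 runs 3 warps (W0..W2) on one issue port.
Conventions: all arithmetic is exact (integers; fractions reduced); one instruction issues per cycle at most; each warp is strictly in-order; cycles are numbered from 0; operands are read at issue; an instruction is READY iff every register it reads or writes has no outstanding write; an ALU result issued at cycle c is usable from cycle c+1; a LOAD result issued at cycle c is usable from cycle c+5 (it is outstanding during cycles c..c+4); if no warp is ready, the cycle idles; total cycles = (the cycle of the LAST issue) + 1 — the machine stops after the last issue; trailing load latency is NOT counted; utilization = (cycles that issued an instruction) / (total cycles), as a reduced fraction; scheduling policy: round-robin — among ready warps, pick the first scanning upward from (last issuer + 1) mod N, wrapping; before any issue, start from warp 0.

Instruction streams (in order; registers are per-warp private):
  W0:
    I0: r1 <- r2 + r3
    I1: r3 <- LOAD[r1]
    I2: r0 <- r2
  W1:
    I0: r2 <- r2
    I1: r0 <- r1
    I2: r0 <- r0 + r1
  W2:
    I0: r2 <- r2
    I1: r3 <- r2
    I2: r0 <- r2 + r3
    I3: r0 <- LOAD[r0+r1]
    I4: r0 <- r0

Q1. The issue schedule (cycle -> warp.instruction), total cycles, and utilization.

cycle 0: W0.I0
cycle 1: W1.I0
cycle 2: W2.I0
cycle 3: W0.I1
cycle 4: W1.I1
cycle 5: W2.I1
cycle 6: W0.I2
cycle 7: W1.I2
cycle 8: W2.I2
cycle 9: W2.I3
cycle 10: idle
cycle 11: idle
cycle 12: idle
cycle 13: idle
cycle 14: W2.I4

Answer: 15 cycles, utilization 11/15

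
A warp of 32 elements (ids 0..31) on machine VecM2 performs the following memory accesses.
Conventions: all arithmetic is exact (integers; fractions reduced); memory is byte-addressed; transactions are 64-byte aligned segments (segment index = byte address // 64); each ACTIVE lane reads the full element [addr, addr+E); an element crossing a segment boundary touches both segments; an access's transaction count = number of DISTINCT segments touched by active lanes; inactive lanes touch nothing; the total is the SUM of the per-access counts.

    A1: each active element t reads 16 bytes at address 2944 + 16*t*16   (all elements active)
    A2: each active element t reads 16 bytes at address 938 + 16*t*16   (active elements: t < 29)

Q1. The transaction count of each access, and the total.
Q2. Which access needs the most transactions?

A1: 32 transactions
A2: 29 transactions

Answer: 32,29; total 61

Answer: A1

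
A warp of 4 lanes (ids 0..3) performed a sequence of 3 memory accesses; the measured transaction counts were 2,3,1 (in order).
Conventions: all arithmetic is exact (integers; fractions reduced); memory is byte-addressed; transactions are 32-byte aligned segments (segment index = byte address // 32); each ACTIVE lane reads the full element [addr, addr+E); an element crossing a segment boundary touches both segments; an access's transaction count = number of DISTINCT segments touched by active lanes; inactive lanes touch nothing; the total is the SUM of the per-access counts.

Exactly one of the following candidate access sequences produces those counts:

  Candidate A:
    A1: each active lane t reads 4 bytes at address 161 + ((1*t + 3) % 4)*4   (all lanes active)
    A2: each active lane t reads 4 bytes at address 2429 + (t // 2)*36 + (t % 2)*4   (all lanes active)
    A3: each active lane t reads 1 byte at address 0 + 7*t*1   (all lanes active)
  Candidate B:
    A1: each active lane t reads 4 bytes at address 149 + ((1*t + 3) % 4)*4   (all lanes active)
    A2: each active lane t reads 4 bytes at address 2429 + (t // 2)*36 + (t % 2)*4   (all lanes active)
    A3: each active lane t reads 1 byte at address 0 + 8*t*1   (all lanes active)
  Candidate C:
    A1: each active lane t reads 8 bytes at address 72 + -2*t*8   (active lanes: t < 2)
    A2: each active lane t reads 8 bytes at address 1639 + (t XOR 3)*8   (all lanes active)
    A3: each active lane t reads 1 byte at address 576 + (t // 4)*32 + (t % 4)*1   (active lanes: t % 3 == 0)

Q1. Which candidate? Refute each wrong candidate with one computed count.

A: A1 gives 1 transaction, not 2
C: A2 gives 2 transactions, not 3
B: all counts match (2,3,1)

Answer: B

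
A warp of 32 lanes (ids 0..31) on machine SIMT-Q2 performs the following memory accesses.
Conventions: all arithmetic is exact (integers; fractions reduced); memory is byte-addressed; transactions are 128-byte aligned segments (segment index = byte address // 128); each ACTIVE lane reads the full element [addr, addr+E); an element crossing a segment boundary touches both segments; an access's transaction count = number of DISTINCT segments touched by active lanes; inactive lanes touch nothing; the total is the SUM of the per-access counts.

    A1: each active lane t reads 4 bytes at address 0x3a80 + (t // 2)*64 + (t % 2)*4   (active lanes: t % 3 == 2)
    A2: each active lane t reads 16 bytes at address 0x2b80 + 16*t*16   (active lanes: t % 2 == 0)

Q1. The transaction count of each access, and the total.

A1: 8 transactions
A2: 16 transactions

Answer: 8,16; total 24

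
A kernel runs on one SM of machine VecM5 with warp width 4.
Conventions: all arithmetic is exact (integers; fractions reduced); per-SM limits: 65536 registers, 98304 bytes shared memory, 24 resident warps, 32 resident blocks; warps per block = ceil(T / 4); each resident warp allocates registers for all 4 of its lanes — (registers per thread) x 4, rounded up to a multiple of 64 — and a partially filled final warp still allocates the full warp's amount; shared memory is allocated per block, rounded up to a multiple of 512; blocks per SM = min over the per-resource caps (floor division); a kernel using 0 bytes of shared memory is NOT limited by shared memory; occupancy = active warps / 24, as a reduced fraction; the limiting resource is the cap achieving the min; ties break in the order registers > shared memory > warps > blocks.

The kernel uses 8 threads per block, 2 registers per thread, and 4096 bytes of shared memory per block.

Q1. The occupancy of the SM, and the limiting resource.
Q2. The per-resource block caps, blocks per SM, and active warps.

Answer: occupancy 1, limited by warps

registers: 512 blocks
shared memory: 24 blocks
warps: 12 blocks
blocks: 32 blocks

Answer: 12 blocks, 24 active warps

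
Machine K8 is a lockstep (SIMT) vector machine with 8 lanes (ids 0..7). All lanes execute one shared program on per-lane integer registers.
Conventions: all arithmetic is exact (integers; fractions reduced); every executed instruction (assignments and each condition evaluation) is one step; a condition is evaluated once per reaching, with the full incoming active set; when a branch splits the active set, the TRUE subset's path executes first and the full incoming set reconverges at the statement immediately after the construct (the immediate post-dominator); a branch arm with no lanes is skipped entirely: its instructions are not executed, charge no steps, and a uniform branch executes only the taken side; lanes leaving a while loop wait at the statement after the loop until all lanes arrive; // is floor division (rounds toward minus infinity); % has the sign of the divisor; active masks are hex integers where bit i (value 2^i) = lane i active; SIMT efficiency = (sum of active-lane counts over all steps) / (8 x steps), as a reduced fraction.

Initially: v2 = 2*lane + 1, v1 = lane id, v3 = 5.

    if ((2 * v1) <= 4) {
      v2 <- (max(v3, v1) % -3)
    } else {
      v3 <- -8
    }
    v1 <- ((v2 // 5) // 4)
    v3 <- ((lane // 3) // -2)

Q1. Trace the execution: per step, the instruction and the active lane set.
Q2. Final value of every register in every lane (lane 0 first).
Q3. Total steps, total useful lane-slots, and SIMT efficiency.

step 0: eval ((2 * v1) <= 4)         0xff
step 1: v2 <- (max(v3, v1) % -3)     0x07
step 2: v3 <- -8                     0xf8
step 3: v1 <- ((v2 // 5) // 4)       0xff
step 4: v3 <- ((lane // 3) // -2)    0xff

Answer: 5 steps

v2: -1,-1,-1,7,9,11,13,15
v1: -1,-1,-1,0,0,0,0,0
v3: 0,0,0,-1,-1,-1,-1,-1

steps = 5; useful = 32; efficiency = 32/40 = 4/5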